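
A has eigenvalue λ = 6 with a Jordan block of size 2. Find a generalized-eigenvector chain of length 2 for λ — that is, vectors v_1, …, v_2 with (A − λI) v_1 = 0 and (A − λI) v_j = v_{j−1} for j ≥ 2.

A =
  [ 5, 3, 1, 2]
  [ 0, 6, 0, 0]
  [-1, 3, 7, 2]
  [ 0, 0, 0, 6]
A Jordan chain for λ = 6 of length 2:
v_1 = (-1, 0, -1, 0)ᵀ
v_2 = (1, 0, 0, 0)ᵀ

Let N = A − (6)·I. We want v_2 with N^2 v_2 = 0 but N^1 v_2 ≠ 0; then v_{j-1} := N · v_j for j = 2, …, 2.

Pick v_2 = (1, 0, 0, 0)ᵀ.
Then v_1 = N · v_2 = (-1, 0, -1, 0)ᵀ.

Sanity check: (A − (6)·I) v_1 = (0, 0, 0, 0)ᵀ = 0. ✓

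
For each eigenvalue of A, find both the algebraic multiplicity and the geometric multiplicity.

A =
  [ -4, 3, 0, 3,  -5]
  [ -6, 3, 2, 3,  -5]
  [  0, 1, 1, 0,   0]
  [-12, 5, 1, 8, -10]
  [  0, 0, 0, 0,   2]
λ = 2: alg = 5, geom = 3

Step 1 — factor the characteristic polynomial to read off the algebraic multiplicities:
  χ_A(x) = (x - 2)^5

Step 2 — compute geometric multiplicities via the rank-nullity identity g(λ) = n − rank(A − λI):
  rank(A − (2)·I) = 2, so dim ker(A − (2)·I) = n − 2 = 3

Summary:
  λ = 2: algebraic multiplicity = 5, geometric multiplicity = 3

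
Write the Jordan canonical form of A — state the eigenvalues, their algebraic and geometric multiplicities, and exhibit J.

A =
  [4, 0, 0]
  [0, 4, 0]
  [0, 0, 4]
J_1(4) ⊕ J_1(4) ⊕ J_1(4)

The characteristic polynomial is
  det(x·I − A) = x^3 - 12*x^2 + 48*x - 64 = (x - 4)^3

Eigenvalues and multiplicities (the geometric multiplicity of λ is n − rank(A − λI), which equals the number of Jordan blocks for λ):
  λ = 4: algebraic multiplicity = 3, geometric multiplicity = 3

Determining the block sizes for each eigenvalue:
  λ = 4: gm = am = 3, so every block has size 1 → block sizes [1, 1, 1]

Assembling the blocks gives a Jordan form
J =
  [4, 0, 0]
  [0, 4, 0]
  [0, 0, 4]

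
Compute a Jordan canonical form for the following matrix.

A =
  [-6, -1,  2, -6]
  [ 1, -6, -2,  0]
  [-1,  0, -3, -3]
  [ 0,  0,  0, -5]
J_3(-5) ⊕ J_1(-5)

The characteristic polynomial is
  det(x·I − A) = x^4 + 20*x^3 + 150*x^2 + 500*x + 625 = (x + 5)^4

Eigenvalues and multiplicities (the geometric multiplicity of λ is n − rank(A − λI), which equals the number of Jordan blocks for λ):
  λ = -5: algebraic multiplicity = 4, geometric multiplicity = 2

Determining the block sizes for each eigenvalue:
  λ = -5: with am = 4 and gm = 2, the partition is not yet determined (e.g. several partitions of 4 into 2 parts exist). Let N = A − (-5)·I. Computing rank(N^1) = 2, rank(N^2) = 1, rank(N^3) = 0; the number of blocks of size ≥ j is rank(N^{j−1}) − rank(N^j), giving [2, 1, 1]. So we have 1 block(s) of size 3, 1 block(s) of size 1 → block sizes [3, 1]

Assembling the blocks gives a Jordan form
J =
  [-5,  1,  0,  0]
  [ 0, -5,  1,  0]
  [ 0,  0, -5,  0]
  [ 0,  0,  0, -5]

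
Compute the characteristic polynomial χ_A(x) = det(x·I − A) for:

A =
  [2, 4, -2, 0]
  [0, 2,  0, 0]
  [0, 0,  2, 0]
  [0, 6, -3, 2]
x^4 - 8*x^3 + 24*x^2 - 32*x + 16

Expanding det(x·I − A) (e.g. by cofactor expansion or by noting that A is similar to its Jordan form J, which has the same characteristic polynomial as A) gives
  χ_A(x) = x^4 - 8*x^3 + 24*x^2 - 32*x + 16
which factors as (x - 2)^4. The eigenvalues (with algebraic multiplicities) are λ = 2 with multiplicity 4.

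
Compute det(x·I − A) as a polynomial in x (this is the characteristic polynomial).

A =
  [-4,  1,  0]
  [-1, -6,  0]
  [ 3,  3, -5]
x^3 + 15*x^2 + 75*x + 125

Expanding det(x·I − A) (e.g. by cofactor expansion or by noting that A is similar to its Jordan form J, which has the same characteristic polynomial as A) gives
  χ_A(x) = x^3 + 15*x^2 + 75*x + 125
which factors as (x + 5)^3. The eigenvalues (with algebraic multiplicities) are λ = -5 with multiplicity 3.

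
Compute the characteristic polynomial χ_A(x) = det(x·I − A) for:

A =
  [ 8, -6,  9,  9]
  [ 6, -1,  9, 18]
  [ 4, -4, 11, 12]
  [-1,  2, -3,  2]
x^4 - 20*x^3 + 150*x^2 - 500*x + 625

Expanding det(x·I − A) (e.g. by cofactor expansion or by noting that A is similar to its Jordan form J, which has the same characteristic polynomial as A) gives
  χ_A(x) = x^4 - 20*x^3 + 150*x^2 - 500*x + 625
which factors as (x - 5)^4. The eigenvalues (with algebraic multiplicities) are λ = 5 with multiplicity 4.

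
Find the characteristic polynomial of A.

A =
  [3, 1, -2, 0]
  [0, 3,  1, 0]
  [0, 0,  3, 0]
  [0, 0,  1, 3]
x^4 - 12*x^3 + 54*x^2 - 108*x + 81

Expanding det(x·I − A) (e.g. by cofactor expansion or by noting that A is similar to its Jordan form J, which has the same characteristic polynomial as A) gives
  χ_A(x) = x^4 - 12*x^3 + 54*x^2 - 108*x + 81
which factors as (x - 3)^4. The eigenvalues (with algebraic multiplicities) are λ = 3 with multiplicity 4.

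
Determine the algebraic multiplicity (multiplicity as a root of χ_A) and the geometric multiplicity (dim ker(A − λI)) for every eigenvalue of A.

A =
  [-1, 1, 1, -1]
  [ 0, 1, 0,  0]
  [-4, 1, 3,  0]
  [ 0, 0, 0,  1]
λ = 1: alg = 4, geom = 2

Step 1 — factor the characteristic polynomial to read off the algebraic multiplicities:
  χ_A(x) = (x - 1)^4

Step 2 — compute geometric multiplicities via the rank-nullity identity g(λ) = n − rank(A − λI):
  rank(A − (1)·I) = 2, so dim ker(A − (1)·I) = n − 2 = 2

Summary:
  λ = 1: algebraic multiplicity = 4, geometric multiplicity = 2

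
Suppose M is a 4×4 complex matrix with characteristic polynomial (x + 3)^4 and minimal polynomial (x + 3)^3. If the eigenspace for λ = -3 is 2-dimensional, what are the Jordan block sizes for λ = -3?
Block sizes for λ = -3: [3, 1]

Step 1 — from the characteristic polynomial, algebraic multiplicity of λ = -3 is 4. From dim ker(M − (-3)·I) = 2, there are exactly 2 Jordan blocks for λ = -3.
Step 2 — from the minimal polynomial, the factor (x + 3)^3 tells us the largest block for λ = -3 has size 3.
Step 3 — with total size 4, 2 blocks, and largest block 3, the block sizes (in nonincreasing order) are [3, 1].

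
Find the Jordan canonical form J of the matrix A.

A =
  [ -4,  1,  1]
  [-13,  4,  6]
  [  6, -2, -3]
J_3(-1)

The characteristic polynomial is
  det(x·I − A) = x^3 + 3*x^2 + 3*x + 1 = (x + 1)^3

Eigenvalues and multiplicities (the geometric multiplicity of λ is n − rank(A − λI), which equals the number of Jordan blocks for λ):
  λ = -1: algebraic multiplicity = 3, geometric multiplicity = 1

Determining the block sizes for each eigenvalue:
  λ = -1: one block (gm = 1), so the single block has size am = 3 → block sizes [3]

Assembling the blocks gives a Jordan form
J =
  [-1,  1,  0]
  [ 0, -1,  1]
  [ 0,  0, -1]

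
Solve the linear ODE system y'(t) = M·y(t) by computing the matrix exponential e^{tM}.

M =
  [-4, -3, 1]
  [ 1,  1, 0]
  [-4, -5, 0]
e^{tM} =
  [t^2*exp(-t) - 3*t*exp(-t) + exp(-t), -t^2*exp(-t) - 3*t*exp(-t), -t^2*exp(-t) + t*exp(-t)]
  [-t^2*exp(-t)/2 + t*exp(-t), t^2*exp(-t)/2 + 2*t*exp(-t) + exp(-t), t^2*exp(-t)/2]
  [3*t^2*exp(-t)/2 - 4*t*exp(-t), -3*t^2*exp(-t)/2 - 5*t*exp(-t), -3*t^2*exp(-t)/2 + t*exp(-t) + exp(-t)]

Strategy: write M = P · J · P⁻¹ where J is a Jordan canonical form, so e^{tM} = P · e^{tJ} · P⁻¹, and e^{tJ} can be computed block-by-block.

M has Jordan form
J =
  [-1,  1,  0]
  [ 0, -1,  1]
  [ 0,  0, -1]
(up to reordering of blocks).

Per-block formulas:
  For a 3×3 Jordan block J_3(-1): exp(t · J_3(-1)) = e^(-1t)·(I + t·N + (t^2/2)·N^2), where N is the 3×3 nilpotent shift.

After assembling e^{tJ} and conjugating by P, we get:

e^{tM} =
  [t^2*exp(-t) - 3*t*exp(-t) + exp(-t), -t^2*exp(-t) - 3*t*exp(-t), -t^2*exp(-t) + t*exp(-t)]
  [-t^2*exp(-t)/2 + t*exp(-t), t^2*exp(-t)/2 + 2*t*exp(-t) + exp(-t), t^2*exp(-t)/2]
  [3*t^2*exp(-t)/2 - 4*t*exp(-t), -3*t^2*exp(-t)/2 - 5*t*exp(-t), -3*t^2*exp(-t)/2 + t*exp(-t) + exp(-t)]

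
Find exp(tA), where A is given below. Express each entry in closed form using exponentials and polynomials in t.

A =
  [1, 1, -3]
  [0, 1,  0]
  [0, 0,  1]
e^{tA} =
  [exp(t), t*exp(t), -3*t*exp(t)]
  [0, exp(t), 0]
  [0, 0, exp(t)]

Strategy: write A = P · J · P⁻¹ where J is a Jordan canonical form, so e^{tA} = P · e^{tJ} · P⁻¹, and e^{tJ} can be computed block-by-block.

A has Jordan form
J =
  [1, 1, 0]
  [0, 1, 0]
  [0, 0, 1]
(up to reordering of blocks).

Per-block formulas:
  For a 2×2 Jordan block J_2(1): exp(t · J_2(1)) = e^(1t)·(I + t·N), where N is the 2×2 nilpotent shift.
  For a 1×1 block at λ = 1: exp(t · [1]) = [e^(1t)].

After assembling e^{tJ} and conjugating by P, we get:

e^{tA} =
  [exp(t), t*exp(t), -3*t*exp(t)]
  [0, exp(t), 0]
  [0, 0, exp(t)]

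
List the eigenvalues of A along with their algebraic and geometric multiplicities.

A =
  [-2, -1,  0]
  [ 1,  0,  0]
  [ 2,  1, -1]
λ = -1: alg = 3, geom = 1

Step 1 — factor the characteristic polynomial to read off the algebraic multiplicities:
  χ_A(x) = (x + 1)^3

Step 2 — compute geometric multiplicities via the rank-nullity identity g(λ) = n − rank(A − λI):
  rank(A − (-1)·I) = 2, so dim ker(A − (-1)·I) = n − 2 = 1

Summary:
  λ = -1: algebraic multiplicity = 3, geometric multiplicity = 1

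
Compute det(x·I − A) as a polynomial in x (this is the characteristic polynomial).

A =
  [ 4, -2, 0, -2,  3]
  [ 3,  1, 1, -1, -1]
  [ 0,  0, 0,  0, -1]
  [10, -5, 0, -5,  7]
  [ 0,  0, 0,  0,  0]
x^5

Expanding det(x·I − A) (e.g. by cofactor expansion or by noting that A is similar to its Jordan form J, which has the same characteristic polynomial as A) gives
  χ_A(x) = x^5
which factors as x^5. The eigenvalues (with algebraic multiplicities) are λ = 0 with multiplicity 5.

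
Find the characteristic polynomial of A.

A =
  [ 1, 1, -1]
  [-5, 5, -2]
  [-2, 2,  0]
x^3 - 6*x^2 + 12*x - 8

Expanding det(x·I − A) (e.g. by cofactor expansion or by noting that A is similar to its Jordan form J, which has the same characteristic polynomial as A) gives
  χ_A(x) = x^3 - 6*x^2 + 12*x - 8
which factors as (x - 2)^3. The eigenvalues (with algebraic multiplicities) are λ = 2 with multiplicity 3.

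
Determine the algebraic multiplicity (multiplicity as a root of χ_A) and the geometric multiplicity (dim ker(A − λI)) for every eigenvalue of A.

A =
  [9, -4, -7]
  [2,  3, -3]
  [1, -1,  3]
λ = 5: alg = 3, geom = 1

Step 1 — factor the characteristic polynomial to read off the algebraic multiplicities:
  χ_A(x) = (x - 5)^3

Step 2 — compute geometric multiplicities via the rank-nullity identity g(λ) = n − rank(A − λI):
  rank(A − (5)·I) = 2, so dim ker(A − (5)·I) = n − 2 = 1

Summary:
  λ = 5: algebraic multiplicity = 3, geometric multiplicity = 1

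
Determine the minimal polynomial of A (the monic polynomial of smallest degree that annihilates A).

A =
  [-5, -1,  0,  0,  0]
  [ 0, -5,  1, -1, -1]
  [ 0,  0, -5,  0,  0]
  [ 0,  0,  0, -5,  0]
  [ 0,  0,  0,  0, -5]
x^3 + 15*x^2 + 75*x + 125

The characteristic polynomial is χ_A(x) = (x + 5)^5, so the eigenvalues are known. The minimal polynomial is
  m_A(x) = Π_λ (x − λ)^{k_λ}
where k_λ is the size of the *largest* Jordan block for λ (equivalently, the smallest k with (A − λI)^k v = 0 for every generalised eigenvector v of λ).

  λ = -5: largest Jordan block has size 3, contributing (x + 5)^3

So m_A(x) = (x + 5)^3 = x^3 + 15*x^2 + 75*x + 125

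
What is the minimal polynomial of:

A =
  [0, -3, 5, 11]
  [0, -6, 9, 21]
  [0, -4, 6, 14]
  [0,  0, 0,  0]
x^3

The characteristic polynomial is χ_A(x) = x^4, so the eigenvalues are known. The minimal polynomial is
  m_A(x) = Π_λ (x − λ)^{k_λ}
where k_λ is the size of the *largest* Jordan block for λ (equivalently, the smallest k with (A − λI)^k v = 0 for every generalised eigenvector v of λ).

  λ = 0: largest Jordan block has size 3, contributing (x − 0)^3

So m_A(x) = x^3 = x^3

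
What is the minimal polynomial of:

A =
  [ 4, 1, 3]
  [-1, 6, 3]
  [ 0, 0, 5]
x^2 - 10*x + 25

The characteristic polynomial is χ_A(x) = (x - 5)^3, so the eigenvalues are known. The minimal polynomial is
  m_A(x) = Π_λ (x − λ)^{k_λ}
where k_λ is the size of the *largest* Jordan block for λ (equivalently, the smallest k with (A − λI)^k v = 0 for every generalised eigenvector v of λ).

  λ = 5: largest Jordan block has size 2, contributing (x − 5)^2

So m_A(x) = (x - 5)^2 = x^2 - 10*x + 25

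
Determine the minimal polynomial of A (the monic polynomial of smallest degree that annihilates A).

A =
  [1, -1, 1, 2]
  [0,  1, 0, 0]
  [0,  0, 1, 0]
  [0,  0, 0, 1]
x^2 - 2*x + 1

The characteristic polynomial is χ_A(x) = (x - 1)^4, so the eigenvalues are known. The minimal polynomial is
  m_A(x) = Π_λ (x − λ)^{k_λ}
where k_λ is the size of the *largest* Jordan block for λ (equivalently, the smallest k with (A − λI)^k v = 0 for every generalised eigenvector v of λ).

  λ = 1: largest Jordan block has size 2, contributing (x − 1)^2

So m_A(x) = (x - 1)^2 = x^2 - 2*x + 1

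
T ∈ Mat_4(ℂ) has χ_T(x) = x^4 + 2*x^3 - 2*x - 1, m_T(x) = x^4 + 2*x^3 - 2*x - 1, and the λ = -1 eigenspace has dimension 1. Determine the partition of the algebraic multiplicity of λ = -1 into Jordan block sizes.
Block sizes for λ = -1: [3]

Step 1 — from the characteristic polynomial, algebraic multiplicity of λ = -1 is 3. From dim ker(T − (-1)·I) = 1, there are exactly 1 Jordan blocks for λ = -1.
Step 2 — from the minimal polynomial, the factor (x + 1)^3 tells us the largest block for λ = -1 has size 3.
Step 3 — with total size 3, 1 blocks, and largest block 3, the block sizes (in nonincreasing order) are [3].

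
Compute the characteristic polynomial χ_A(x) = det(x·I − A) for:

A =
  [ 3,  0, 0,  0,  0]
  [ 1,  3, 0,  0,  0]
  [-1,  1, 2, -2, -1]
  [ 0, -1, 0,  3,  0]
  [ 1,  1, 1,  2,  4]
x^5 - 15*x^4 + 90*x^3 - 270*x^2 + 405*x - 243

Expanding det(x·I − A) (e.g. by cofactor expansion or by noting that A is similar to its Jordan form J, which has the same characteristic polynomial as A) gives
  χ_A(x) = x^5 - 15*x^4 + 90*x^3 - 270*x^2 + 405*x - 243
which factors as (x - 3)^5. The eigenvalues (with algebraic multiplicities) are λ = 3 with multiplicity 5.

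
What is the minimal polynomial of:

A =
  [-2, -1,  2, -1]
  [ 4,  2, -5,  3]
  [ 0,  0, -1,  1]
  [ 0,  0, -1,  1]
x^2

The characteristic polynomial is χ_A(x) = x^4, so the eigenvalues are known. The minimal polynomial is
  m_A(x) = Π_λ (x − λ)^{k_λ}
where k_λ is the size of the *largest* Jordan block for λ (equivalently, the smallest k with (A − λI)^k v = 0 for every generalised eigenvector v of λ).

  λ = 0: largest Jordan block has size 2, contributing (x − 0)^2

So m_A(x) = x^2 = x^2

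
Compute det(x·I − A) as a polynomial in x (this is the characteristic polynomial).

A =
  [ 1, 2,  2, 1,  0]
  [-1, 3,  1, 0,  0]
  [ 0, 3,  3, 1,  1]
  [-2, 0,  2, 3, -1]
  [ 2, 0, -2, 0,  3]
x^5 - 13*x^4 + 67*x^3 - 171*x^2 + 216*x - 108

Expanding det(x·I − A) (e.g. by cofactor expansion or by noting that A is similar to its Jordan form J, which has the same characteristic polynomial as A) gives
  χ_A(x) = x^5 - 13*x^4 + 67*x^3 - 171*x^2 + 216*x - 108
which factors as (x - 3)^3*(x - 2)^2. The eigenvalues (with algebraic multiplicities) are λ = 2 with multiplicity 2, λ = 3 with multiplicity 3.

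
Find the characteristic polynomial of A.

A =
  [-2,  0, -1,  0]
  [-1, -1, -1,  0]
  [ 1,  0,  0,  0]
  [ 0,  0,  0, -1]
x^4 + 4*x^3 + 6*x^2 + 4*x + 1

Expanding det(x·I − A) (e.g. by cofactor expansion or by noting that A is similar to its Jordan form J, which has the same characteristic polynomial as A) gives
  χ_A(x) = x^4 + 4*x^3 + 6*x^2 + 4*x + 1
which factors as (x + 1)^4. The eigenvalues (with algebraic multiplicities) are λ = -1 with multiplicity 4.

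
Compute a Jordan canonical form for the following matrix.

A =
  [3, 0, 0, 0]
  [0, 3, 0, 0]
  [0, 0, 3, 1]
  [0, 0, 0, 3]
J_2(3) ⊕ J_1(3) ⊕ J_1(3)

The characteristic polynomial is
  det(x·I − A) = x^4 - 12*x^3 + 54*x^2 - 108*x + 81 = (x - 3)^4

Eigenvalues and multiplicities (the geometric multiplicity of λ is n − rank(A − λI), which equals the number of Jordan blocks for λ):
  λ = 3: algebraic multiplicity = 4, geometric multiplicity = 3

Determining the block sizes for each eigenvalue:
  λ = 3: 3 blocks summing to 4 forces exactly one block of size 2 and the rest size 1 → block sizes [2, 1, 1]

Assembling the blocks gives a Jordan form
J =
  [3, 1, 0, 0]
  [0, 3, 0, 0]
  [0, 0, 3, 0]
  [0, 0, 0, 3]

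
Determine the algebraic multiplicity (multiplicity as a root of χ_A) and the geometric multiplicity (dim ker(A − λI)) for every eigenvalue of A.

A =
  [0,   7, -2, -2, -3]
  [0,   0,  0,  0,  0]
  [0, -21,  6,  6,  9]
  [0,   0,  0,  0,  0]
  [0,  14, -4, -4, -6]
λ = 0: alg = 5, geom = 4

Step 1 — factor the characteristic polynomial to read off the algebraic multiplicities:
  χ_A(x) = x^5

Step 2 — compute geometric multiplicities via the rank-nullity identity g(λ) = n − rank(A − λI):
  rank(A − (0)·I) = 1, so dim ker(A − (0)·I) = n − 1 = 4

Summary:
  λ = 0: algebraic multiplicity = 5, geometric multiplicity = 4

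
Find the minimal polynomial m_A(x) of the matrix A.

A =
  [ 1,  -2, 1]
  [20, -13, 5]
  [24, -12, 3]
x^2 + 6*x + 9

The characteristic polynomial is χ_A(x) = (x + 3)^3, so the eigenvalues are known. The minimal polynomial is
  m_A(x) = Π_λ (x − λ)^{k_λ}
where k_λ is the size of the *largest* Jordan block for λ (equivalently, the smallest k with (A − λI)^k v = 0 for every generalised eigenvector v of λ).

  λ = -3: largest Jordan block has size 2, contributing (x + 3)^2

So m_A(x) = (x + 3)^2 = x^2 + 6*x + 9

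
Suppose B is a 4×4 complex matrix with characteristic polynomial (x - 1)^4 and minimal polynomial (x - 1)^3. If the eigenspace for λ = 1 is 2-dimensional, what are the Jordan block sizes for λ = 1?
Block sizes for λ = 1: [3, 1]

Step 1 — from the characteristic polynomial, algebraic multiplicity of λ = 1 is 4. From dim ker(B − (1)·I) = 2, there are exactly 2 Jordan blocks for λ = 1.
Step 2 — from the minimal polynomial, the factor (x − 1)^3 tells us the largest block for λ = 1 has size 3.
Step 3 — with total size 4, 2 blocks, and largest block 3, the block sizes (in nonincreasing order) are [3, 1].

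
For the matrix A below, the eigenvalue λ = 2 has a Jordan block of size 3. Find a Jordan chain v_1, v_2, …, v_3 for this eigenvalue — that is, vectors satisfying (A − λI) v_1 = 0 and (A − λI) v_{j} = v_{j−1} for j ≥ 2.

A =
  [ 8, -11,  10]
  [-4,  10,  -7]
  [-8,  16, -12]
A Jordan chain for λ = 2 of length 3:
v_1 = (6, -4, -8)ᵀ
v_2 = (-11, 8, 16)ᵀ
v_3 = (0, 1, 0)ᵀ

Let N = A − (2)·I. We want v_3 with N^3 v_3 = 0 but N^2 v_3 ≠ 0; then v_{j-1} := N · v_j for j = 3, …, 2.

Pick v_3 = (0, 1, 0)ᵀ.
Then v_2 = N · v_3 = (-11, 8, 16)ᵀ.
Then v_1 = N · v_2 = (6, -4, -8)ᵀ.

Sanity check: (A − (2)·I) v_1 = (0, 0, 0)ᵀ = 0. ✓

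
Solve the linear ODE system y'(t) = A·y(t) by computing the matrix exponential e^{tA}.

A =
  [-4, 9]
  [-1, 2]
e^{tA} =
  [-3*t*exp(-t) + exp(-t), 9*t*exp(-t)]
  [-t*exp(-t), 3*t*exp(-t) + exp(-t)]

Strategy: write A = P · J · P⁻¹ where J is a Jordan canonical form, so e^{tA} = P · e^{tJ} · P⁻¹, and e^{tJ} can be computed block-by-block.

A has Jordan form
J =
  [-1,  1]
  [ 0, -1]
(up to reordering of blocks).

Per-block formulas:
  For a 2×2 Jordan block J_2(-1): exp(t · J_2(-1)) = e^(-1t)·(I + t·N), where N is the 2×2 nilpotent shift.

After assembling e^{tJ} and conjugating by P, we get:

e^{tA} =
  [-3*t*exp(-t) + exp(-t), 9*t*exp(-t)]
  [-t*exp(-t), 3*t*exp(-t) + exp(-t)]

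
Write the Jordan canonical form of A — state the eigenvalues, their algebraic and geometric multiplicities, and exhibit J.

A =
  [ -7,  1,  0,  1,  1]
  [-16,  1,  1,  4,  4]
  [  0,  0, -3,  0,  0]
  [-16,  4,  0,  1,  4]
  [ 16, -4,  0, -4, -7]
J_3(-3) ⊕ J_1(-3) ⊕ J_1(-3)

The characteristic polynomial is
  det(x·I − A) = x^5 + 15*x^4 + 90*x^3 + 270*x^2 + 405*x + 243 = (x + 3)^5

Eigenvalues and multiplicities (the geometric multiplicity of λ is n − rank(A − λI), which equals the number of Jordan blocks for λ):
  λ = -3: algebraic multiplicity = 5, geometric multiplicity = 3

Determining the block sizes for each eigenvalue:
  λ = -3: with am = 5 and gm = 3, the partition is not yet determined (e.g. several partitions of 5 into 3 parts exist). Let N = A − (-3)·I. Computing rank(N^1) = 2, rank(N^2) = 1, rank(N^3) = 0; the number of blocks of size ≥ j is rank(N^{j−1}) − rank(N^j), giving [3, 1, 1]. So we have 1 block(s) of size 3, 2 block(s) of size 1 → block sizes [3, 1, 1]

Assembling the blocks gives a Jordan form
J =
  [-3,  1,  0,  0,  0]
  [ 0, -3,  1,  0,  0]
  [ 0,  0, -3,  0,  0]
  [ 0,  0,  0, -3,  0]
  [ 0,  0,  0,  0, -3]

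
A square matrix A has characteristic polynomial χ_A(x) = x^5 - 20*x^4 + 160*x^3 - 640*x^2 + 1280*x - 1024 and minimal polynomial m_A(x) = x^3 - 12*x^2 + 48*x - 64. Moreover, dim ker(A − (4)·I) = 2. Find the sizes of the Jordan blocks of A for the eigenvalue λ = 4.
Block sizes for λ = 4: [3, 2]

Step 1 — from the characteristic polynomial, algebraic multiplicity of λ = 4 is 5. From dim ker(A − (4)·I) = 2, there are exactly 2 Jordan blocks for λ = 4.
Step 2 — from the minimal polynomial, the factor (x − 4)^3 tells us the largest block for λ = 4 has size 3.
Step 3 — with total size 5, 2 blocks, and largest block 3, the block sizes (in nonincreasing order) are [3, 2].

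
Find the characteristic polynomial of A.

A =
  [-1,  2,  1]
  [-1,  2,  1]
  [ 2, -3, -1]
x^3

Expanding det(x·I − A) (e.g. by cofactor expansion or by noting that A is similar to its Jordan form J, which has the same characteristic polynomial as A) gives
  χ_A(x) = x^3
which factors as x^3. The eigenvalues (with algebraic multiplicities) are λ = 0 with multiplicity 3.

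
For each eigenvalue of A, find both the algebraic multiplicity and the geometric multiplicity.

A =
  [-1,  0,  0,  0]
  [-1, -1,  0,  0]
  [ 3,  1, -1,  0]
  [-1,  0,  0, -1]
λ = -1: alg = 4, geom = 2

Step 1 — factor the characteristic polynomial to read off the algebraic multiplicities:
  χ_A(x) = (x + 1)^4

Step 2 — compute geometric multiplicities via the rank-nullity identity g(λ) = n − rank(A − λI):
  rank(A − (-1)·I) = 2, so dim ker(A − (-1)·I) = n − 2 = 2

Summary:
  λ = -1: algebraic multiplicity = 4, geometric multiplicity = 2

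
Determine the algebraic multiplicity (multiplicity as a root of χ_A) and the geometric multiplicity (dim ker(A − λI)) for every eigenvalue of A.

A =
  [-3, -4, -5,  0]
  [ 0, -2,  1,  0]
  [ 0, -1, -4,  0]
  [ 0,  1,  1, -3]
λ = -3: alg = 4, geom = 2

Step 1 — factor the characteristic polynomial to read off the algebraic multiplicities:
  χ_A(x) = (x + 3)^4

Step 2 — compute geometric multiplicities via the rank-nullity identity g(λ) = n − rank(A − λI):
  rank(A − (-3)·I) = 2, so dim ker(A − (-3)·I) = n − 2 = 2

Summary:
  λ = -3: algebraic multiplicity = 4, geometric multiplicity = 2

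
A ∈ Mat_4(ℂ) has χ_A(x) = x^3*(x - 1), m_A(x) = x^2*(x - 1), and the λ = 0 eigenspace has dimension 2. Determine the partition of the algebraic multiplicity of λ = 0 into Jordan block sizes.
Block sizes for λ = 0: [2, 1]

Step 1 — from the characteristic polynomial, algebraic multiplicity of λ = 0 is 3. From dim ker(A − (0)·I) = 2, there are exactly 2 Jordan blocks for λ = 0.
Step 2 — from the minimal polynomial, the factor (x − 0)^2 tells us the largest block for λ = 0 has size 2.
Step 3 — with total size 3, 2 blocks, and largest block 2, the block sizes (in nonincreasing order) are [2, 1].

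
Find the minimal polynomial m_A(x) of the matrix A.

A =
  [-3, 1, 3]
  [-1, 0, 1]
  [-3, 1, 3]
x^3

The characteristic polynomial is χ_A(x) = x^3, so the eigenvalues are known. The minimal polynomial is
  m_A(x) = Π_λ (x − λ)^{k_λ}
where k_λ is the size of the *largest* Jordan block for λ (equivalently, the smallest k with (A − λI)^k v = 0 for every generalised eigenvector v of λ).

  λ = 0: largest Jordan block has size 3, contributing (x − 0)^3

So m_A(x) = x^3 = x^3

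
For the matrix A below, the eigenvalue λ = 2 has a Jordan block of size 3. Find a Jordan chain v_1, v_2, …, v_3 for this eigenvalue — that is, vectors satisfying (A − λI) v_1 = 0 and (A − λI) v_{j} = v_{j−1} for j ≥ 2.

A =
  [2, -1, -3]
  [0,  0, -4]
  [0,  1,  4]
A Jordan chain for λ = 2 of length 3:
v_1 = (-1, 0, 0)ᵀ
v_2 = (-1, -2, 1)ᵀ
v_3 = (0, 1, 0)ᵀ

Let N = A − (2)·I. We want v_3 with N^3 v_3 = 0 but N^2 v_3 ≠ 0; then v_{j-1} := N · v_j for j = 3, …, 2.

Pick v_3 = (0, 1, 0)ᵀ.
Then v_2 = N · v_3 = (-1, -2, 1)ᵀ.
Then v_1 = N · v_2 = (-1, 0, 0)ᵀ.

Sanity check: (A − (2)·I) v_1 = (0, 0, 0)ᵀ = 0. ✓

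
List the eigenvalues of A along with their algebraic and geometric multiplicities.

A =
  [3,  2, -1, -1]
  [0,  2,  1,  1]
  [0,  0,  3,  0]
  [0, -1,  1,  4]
λ = 3: alg = 4, geom = 2

Step 1 — factor the characteristic polynomial to read off the algebraic multiplicities:
  χ_A(x) = (x - 3)^4

Step 2 — compute geometric multiplicities via the rank-nullity identity g(λ) = n − rank(A − λI):
  rank(A − (3)·I) = 2, so dim ker(A − (3)·I) = n − 2 = 2

Summary:
  λ = 3: algebraic multiplicity = 4, geometric multiplicity = 2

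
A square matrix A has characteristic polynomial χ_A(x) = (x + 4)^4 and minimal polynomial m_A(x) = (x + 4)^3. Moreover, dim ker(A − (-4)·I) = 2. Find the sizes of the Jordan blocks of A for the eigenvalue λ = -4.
Block sizes for λ = -4: [3, 1]

Step 1 — from the characteristic polynomial, algebraic multiplicity of λ = -4 is 4. From dim ker(A − (-4)·I) = 2, there are exactly 2 Jordan blocks for λ = -4.
Step 2 — from the minimal polynomial, the factor (x + 4)^3 tells us the largest block for λ = -4 has size 3.
Step 3 — with total size 4, 2 blocks, and largest block 3, the block sizes (in nonincreasing order) are [3, 1].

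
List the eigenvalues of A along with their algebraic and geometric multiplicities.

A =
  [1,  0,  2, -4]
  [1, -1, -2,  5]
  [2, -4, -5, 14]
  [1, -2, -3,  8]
λ = 0: alg = 1, geom = 1; λ = 1: alg = 3, geom = 2

Step 1 — factor the characteristic polynomial to read off the algebraic multiplicities:
  χ_A(x) = x*(x - 1)^3

Step 2 — compute geometric multiplicities via the rank-nullity identity g(λ) = n − rank(A − λI):
  rank(A − (0)·I) = 3, so dim ker(A − (0)·I) = n − 3 = 1
  rank(A − (1)·I) = 2, so dim ker(A − (1)·I) = n − 2 = 2

Summary:
  λ = 0: algebraic multiplicity = 1, geometric multiplicity = 1
  λ = 1: algebraic multiplicity = 3, geometric multiplicity = 2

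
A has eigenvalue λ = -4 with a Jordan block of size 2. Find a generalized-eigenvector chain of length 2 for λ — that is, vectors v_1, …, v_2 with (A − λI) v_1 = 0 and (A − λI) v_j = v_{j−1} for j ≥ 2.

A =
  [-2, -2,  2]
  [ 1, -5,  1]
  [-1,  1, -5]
A Jordan chain for λ = -4 of length 2:
v_1 = (2, 1, -1)ᵀ
v_2 = (1, 0, 0)ᵀ

Let N = A − (-4)·I. We want v_2 with N^2 v_2 = 0 but N^1 v_2 ≠ 0; then v_{j-1} := N · v_j for j = 2, …, 2.

Pick v_2 = (1, 0, 0)ᵀ.
Then v_1 = N · v_2 = (2, 1, -1)ᵀ.

Sanity check: (A − (-4)·I) v_1 = (0, 0, 0)ᵀ = 0. ✓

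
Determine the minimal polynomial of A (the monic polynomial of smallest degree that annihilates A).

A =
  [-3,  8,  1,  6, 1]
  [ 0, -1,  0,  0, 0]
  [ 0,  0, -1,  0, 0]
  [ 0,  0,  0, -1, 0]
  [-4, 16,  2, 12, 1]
x^2 + 2*x + 1

The characteristic polynomial is χ_A(x) = (x + 1)^5, so the eigenvalues are known. The minimal polynomial is
  m_A(x) = Π_λ (x − λ)^{k_λ}
where k_λ is the size of the *largest* Jordan block for λ (equivalently, the smallest k with (A − λI)^k v = 0 for every generalised eigenvector v of λ).

  λ = -1: largest Jordan block has size 2, contributing (x + 1)^2

So m_A(x) = (x + 1)^2 = x^2 + 2*x + 1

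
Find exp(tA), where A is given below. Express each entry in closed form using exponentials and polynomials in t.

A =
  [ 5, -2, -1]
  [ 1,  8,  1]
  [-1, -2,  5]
e^{tA} =
  [-t*exp(6*t) + exp(6*t), -2*t*exp(6*t), -t*exp(6*t)]
  [t*exp(6*t), 2*t*exp(6*t) + exp(6*t), t*exp(6*t)]
  [-t*exp(6*t), -2*t*exp(6*t), -t*exp(6*t) + exp(6*t)]

Strategy: write A = P · J · P⁻¹ where J is a Jordan canonical form, so e^{tA} = P · e^{tJ} · P⁻¹, and e^{tJ} can be computed block-by-block.

A has Jordan form
J =
  [6, 1, 0]
  [0, 6, 0]
  [0, 0, 6]
(up to reordering of blocks).

Per-block formulas:
  For a 2×2 Jordan block J_2(6): exp(t · J_2(6)) = e^(6t)·(I + t·N), where N is the 2×2 nilpotent shift.
  For a 1×1 block at λ = 6: exp(t · [6]) = [e^(6t)].

After assembling e^{tJ} and conjugating by P, we get:

e^{tA} =
  [-t*exp(6*t) + exp(6*t), -2*t*exp(6*t), -t*exp(6*t)]
  [t*exp(6*t), 2*t*exp(6*t) + exp(6*t), t*exp(6*t)]
  [-t*exp(6*t), -2*t*exp(6*t), -t*exp(6*t) + exp(6*t)]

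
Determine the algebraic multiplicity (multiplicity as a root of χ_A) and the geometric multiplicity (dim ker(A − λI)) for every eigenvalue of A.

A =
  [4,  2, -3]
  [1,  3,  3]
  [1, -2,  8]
λ = 5: alg = 3, geom = 2

Step 1 — factor the characteristic polynomial to read off the algebraic multiplicities:
  χ_A(x) = (x - 5)^3

Step 2 — compute geometric multiplicities via the rank-nullity identity g(λ) = n − rank(A − λI):
  rank(A − (5)·I) = 1, so dim ker(A − (5)·I) = n − 1 = 2

Summary:
  λ = 5: algebraic multiplicity = 3, geometric multiplicity = 2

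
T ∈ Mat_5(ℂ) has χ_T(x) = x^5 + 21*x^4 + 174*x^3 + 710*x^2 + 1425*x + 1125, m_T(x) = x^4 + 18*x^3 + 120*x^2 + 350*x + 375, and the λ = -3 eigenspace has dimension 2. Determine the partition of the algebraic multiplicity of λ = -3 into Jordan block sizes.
Block sizes for λ = -3: [1, 1]

Step 1 — from the characteristic polynomial, algebraic multiplicity of λ = -3 is 2. From dim ker(T − (-3)·I) = 2, there are exactly 2 Jordan blocks for λ = -3.
Step 2 — from the minimal polynomial, the factor (x + 3) tells us the largest block for λ = -3 has size 1.
Step 3 — with total size 2, 2 blocks, and largest block 1, the block sizes (in nonincreasing order) are [1, 1].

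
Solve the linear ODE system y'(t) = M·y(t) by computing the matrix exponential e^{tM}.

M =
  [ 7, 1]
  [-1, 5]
e^{tM} =
  [t*exp(6*t) + exp(6*t), t*exp(6*t)]
  [-t*exp(6*t), -t*exp(6*t) + exp(6*t)]

Strategy: write M = P · J · P⁻¹ where J is a Jordan canonical form, so e^{tM} = P · e^{tJ} · P⁻¹, and e^{tJ} can be computed block-by-block.

M has Jordan form
J =
  [6, 1]
  [0, 6]
(up to reordering of blocks).

Per-block formulas:
  For a 2×2 Jordan block J_2(6): exp(t · J_2(6)) = e^(6t)·(I + t·N), where N is the 2×2 nilpotent shift.

After assembling e^{tJ} and conjugating by P, we get:

e^{tM} =
  [t*exp(6*t) + exp(6*t), t*exp(6*t)]
  [-t*exp(6*t), -t*exp(6*t) + exp(6*t)]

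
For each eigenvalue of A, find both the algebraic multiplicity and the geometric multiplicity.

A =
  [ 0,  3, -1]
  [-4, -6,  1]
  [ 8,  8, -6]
λ = -4: alg = 3, geom = 1

Step 1 — factor the characteristic polynomial to read off the algebraic multiplicities:
  χ_A(x) = (x + 4)^3

Step 2 — compute geometric multiplicities via the rank-nullity identity g(λ) = n − rank(A − λI):
  rank(A − (-4)·I) = 2, so dim ker(A − (-4)·I) = n − 2 = 1

Summary:
  λ = -4: algebraic multiplicity = 3, geometric multiplicity = 1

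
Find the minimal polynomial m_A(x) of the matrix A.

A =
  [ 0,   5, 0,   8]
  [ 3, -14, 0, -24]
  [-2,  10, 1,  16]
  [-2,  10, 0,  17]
x^2 - 2*x + 1

The characteristic polynomial is χ_A(x) = (x - 1)^4, so the eigenvalues are known. The minimal polynomial is
  m_A(x) = Π_λ (x − λ)^{k_λ}
where k_λ is the size of the *largest* Jordan block for λ (equivalently, the smallest k with (A − λI)^k v = 0 for every generalised eigenvector v of λ).

  λ = 1: largest Jordan block has size 2, contributing (x − 1)^2

So m_A(x) = (x - 1)^2 = x^2 - 2*x + 1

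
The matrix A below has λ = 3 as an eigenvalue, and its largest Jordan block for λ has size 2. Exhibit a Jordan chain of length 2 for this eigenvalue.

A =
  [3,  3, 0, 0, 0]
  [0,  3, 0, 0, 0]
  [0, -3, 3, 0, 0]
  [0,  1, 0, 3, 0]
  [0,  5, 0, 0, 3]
A Jordan chain for λ = 3 of length 2:
v_1 = (3, 0, -3, 1, 5)ᵀ
v_2 = (0, 1, 0, 0, 0)ᵀ

Let N = A − (3)·I. We want v_2 with N^2 v_2 = 0 but N^1 v_2 ≠ 0; then v_{j-1} := N · v_j for j = 2, …, 2.

Pick v_2 = (0, 1, 0, 0, 0)ᵀ.
Then v_1 = N · v_2 = (3, 0, -3, 1, 5)ᵀ.

Sanity check: (A − (3)·I) v_1 = (0, 0, 0, 0, 0)ᵀ = 0. ✓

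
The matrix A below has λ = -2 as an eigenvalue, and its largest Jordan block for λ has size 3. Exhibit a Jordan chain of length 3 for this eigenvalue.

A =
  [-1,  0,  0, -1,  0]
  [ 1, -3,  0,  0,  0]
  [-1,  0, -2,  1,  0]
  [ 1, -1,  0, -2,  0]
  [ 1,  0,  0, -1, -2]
A Jordan chain for λ = -2 of length 3:
v_1 = (1, 1, -1, 1, 1)ᵀ
v_2 = (0, -1, 0, -1, 0)ᵀ
v_3 = (0, 1, 0, 0, 0)ᵀ

Let N = A − (-2)·I. We want v_3 with N^3 v_3 = 0 but N^2 v_3 ≠ 0; then v_{j-1} := N · v_j for j = 3, …, 2.

Pick v_3 = (0, 1, 0, 0, 0)ᵀ.
Then v_2 = N · v_3 = (0, -1, 0, -1, 0)ᵀ.
Then v_1 = N · v_2 = (1, 1, -1, 1, 1)ᵀ.

Sanity check: (A − (-2)·I) v_1 = (0, 0, 0, 0, 0)ᵀ = 0. ✓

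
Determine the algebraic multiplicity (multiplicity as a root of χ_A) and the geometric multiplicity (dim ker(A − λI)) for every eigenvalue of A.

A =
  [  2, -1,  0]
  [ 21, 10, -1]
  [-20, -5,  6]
λ = 6: alg = 3, geom = 1

Step 1 — factor the characteristic polynomial to read off the algebraic multiplicities:
  χ_A(x) = (x - 6)^3

Step 2 — compute geometric multiplicities via the rank-nullity identity g(λ) = n − rank(A − λI):
  rank(A − (6)·I) = 2, so dim ker(A − (6)·I) = n − 2 = 1

Summary:
  λ = 6: algebraic multiplicity = 3, geometric multiplicity = 1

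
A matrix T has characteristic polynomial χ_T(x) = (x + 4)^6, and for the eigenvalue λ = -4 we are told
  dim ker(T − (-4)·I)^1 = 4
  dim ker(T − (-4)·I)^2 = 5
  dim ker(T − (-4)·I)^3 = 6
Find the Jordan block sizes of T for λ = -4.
Block sizes for λ = -4: [3, 1, 1, 1]

From the dimensions of kernels of powers, the number of Jordan blocks of size at least j is d_j − d_{j−1} where d_j = dim ker(N^j) (with d_0 = 0). Computing the differences gives [4, 1, 1].
The number of blocks of size exactly k is (#blocks of size ≥ k) − (#blocks of size ≥ k + 1), so the partition is: 3 block(s) of size 1, 1 block(s) of size 3.
In nonincreasing order the block sizes are [3, 1, 1, 1].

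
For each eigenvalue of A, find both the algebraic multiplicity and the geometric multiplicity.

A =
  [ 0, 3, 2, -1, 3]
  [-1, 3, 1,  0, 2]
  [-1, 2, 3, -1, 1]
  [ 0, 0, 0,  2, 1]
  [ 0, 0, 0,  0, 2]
λ = 2: alg = 5, geom = 2

Step 1 — factor the characteristic polynomial to read off the algebraic multiplicities:
  χ_A(x) = (x - 2)^5

Step 2 — compute geometric multiplicities via the rank-nullity identity g(λ) = n − rank(A − λI):
  rank(A − (2)·I) = 3, so dim ker(A − (2)·I) = n − 3 = 2

Summary:
  λ = 2: algebraic multiplicity = 5, geometric multiplicity = 2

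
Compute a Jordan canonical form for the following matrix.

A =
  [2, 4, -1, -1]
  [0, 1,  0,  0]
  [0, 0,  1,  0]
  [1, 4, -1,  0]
J_2(1) ⊕ J_1(1) ⊕ J_1(1)

The characteristic polynomial is
  det(x·I − A) = x^4 - 4*x^3 + 6*x^2 - 4*x + 1 = (x - 1)^4

Eigenvalues and multiplicities (the geometric multiplicity of λ is n − rank(A − λI), which equals the number of Jordan blocks for λ):
  λ = 1: algebraic multiplicity = 4, geometric multiplicity = 3

Determining the block sizes for each eigenvalue:
  λ = 1: 3 blocks summing to 4 forces exactly one block of size 2 and the rest size 1 → block sizes [2, 1, 1]

Assembling the blocks gives a Jordan form
J =
  [1, 1, 0, 0]
  [0, 1, 0, 0]
  [0, 0, 1, 0]
  [0, 0, 0, 1]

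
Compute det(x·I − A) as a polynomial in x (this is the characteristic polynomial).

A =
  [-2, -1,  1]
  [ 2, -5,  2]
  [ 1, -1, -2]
x^3 + 9*x^2 + 27*x + 27

Expanding det(x·I − A) (e.g. by cofactor expansion or by noting that A is similar to its Jordan form J, which has the same characteristic polynomial as A) gives
  χ_A(x) = x^3 + 9*x^2 + 27*x + 27
which factors as (x + 3)^3. The eigenvalues (with algebraic multiplicities) are λ = -3 with multiplicity 3.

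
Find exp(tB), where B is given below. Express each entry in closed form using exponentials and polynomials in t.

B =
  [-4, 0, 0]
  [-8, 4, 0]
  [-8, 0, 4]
e^{tB} =
  [exp(-4*t), 0, 0]
  [-exp(4*t) + exp(-4*t), exp(4*t), 0]
  [-exp(4*t) + exp(-4*t), 0, exp(4*t)]

Strategy: write B = P · J · P⁻¹ where J is a Jordan canonical form, so e^{tB} = P · e^{tJ} · P⁻¹, and e^{tJ} can be computed block-by-block.

B has Jordan form
J =
  [-4, 0, 0]
  [ 0, 4, 0]
  [ 0, 0, 4]
(up to reordering of blocks).

Per-block formulas:
  For a 1×1 block at λ = -4: exp(t · [-4]) = [e^(-4t)].
  For a 1×1 block at λ = 4: exp(t · [4]) = [e^(4t)].

After assembling e^{tJ} and conjugating by P, we get:

e^{tB} =
  [exp(-4*t), 0, 0]
  [-exp(4*t) + exp(-4*t), exp(4*t), 0]
  [-exp(4*t) + exp(-4*t), 0, exp(4*t)]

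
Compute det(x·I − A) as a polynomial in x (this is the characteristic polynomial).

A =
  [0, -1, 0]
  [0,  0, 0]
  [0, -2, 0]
x^3

Expanding det(x·I − A) (e.g. by cofactor expansion or by noting that A is similar to its Jordan form J, which has the same characteristic polynomial as A) gives
  χ_A(x) = x^3
which factors as x^3. The eigenvalues (with algebraic multiplicities) are λ = 0 with multiplicity 3.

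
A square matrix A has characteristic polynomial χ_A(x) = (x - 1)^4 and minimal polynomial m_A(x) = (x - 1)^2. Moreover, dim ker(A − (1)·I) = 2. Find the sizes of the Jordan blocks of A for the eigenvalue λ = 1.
Block sizes for λ = 1: [2, 2]

Step 1 — from the characteristic polynomial, algebraic multiplicity of λ = 1 is 4. From dim ker(A − (1)·I) = 2, there are exactly 2 Jordan blocks for λ = 1.
Step 2 — from the minimal polynomial, the factor (x − 1)^2 tells us the largest block for λ = 1 has size 2.
Step 3 — with total size 4, 2 blocks, and largest block 2, the block sizes (in nonincreasing order) are [2, 2].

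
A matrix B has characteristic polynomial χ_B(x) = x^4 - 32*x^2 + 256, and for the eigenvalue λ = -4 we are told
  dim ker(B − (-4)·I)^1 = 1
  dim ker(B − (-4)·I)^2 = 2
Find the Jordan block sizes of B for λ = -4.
Block sizes for λ = -4: [2]

From the dimensions of kernels of powers, the number of Jordan blocks of size at least j is d_j − d_{j−1} where d_j = dim ker(N^j) (with d_0 = 0). Computing the differences gives [1, 1].
The number of blocks of size exactly k is (#blocks of size ≥ k) − (#blocks of size ≥ k + 1), so the partition is: 1 block(s) of size 2.
In nonincreasing order the block sizes are [2].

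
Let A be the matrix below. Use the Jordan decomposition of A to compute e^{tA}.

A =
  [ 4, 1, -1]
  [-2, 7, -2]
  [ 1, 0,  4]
e^{tA} =
  [-t^2*exp(5*t) - t*exp(5*t) + exp(5*t), t^2*exp(5*t)/2 + t*exp(5*t), -t*exp(5*t)]
  [-2*t^2*exp(5*t) - 2*t*exp(5*t), t^2*exp(5*t) + 2*t*exp(5*t) + exp(5*t), -2*t*exp(5*t)]
  [-t^2*exp(5*t) + t*exp(5*t), t^2*exp(5*t)/2, -t*exp(5*t) + exp(5*t)]

Strategy: write A = P · J · P⁻¹ where J is a Jordan canonical form, so e^{tA} = P · e^{tJ} · P⁻¹, and e^{tJ} can be computed block-by-block.

A has Jordan form
J =
  [5, 1, 0]
  [0, 5, 1]
  [0, 0, 5]
(up to reordering of blocks).

Per-block formulas:
  For a 3×3 Jordan block J_3(5): exp(t · J_3(5)) = e^(5t)·(I + t·N + (t^2/2)·N^2), where N is the 3×3 nilpotent shift.

After assembling e^{tJ} and conjugating by P, we get:

e^{tA} =
  [-t^2*exp(5*t) - t*exp(5*t) + exp(5*t), t^2*exp(5*t)/2 + t*exp(5*t), -t*exp(5*t)]
  [-2*t^2*exp(5*t) - 2*t*exp(5*t), t^2*exp(5*t) + 2*t*exp(5*t) + exp(5*t), -2*t*exp(5*t)]
  [-t^2*exp(5*t) + t*exp(5*t), t^2*exp(5*t)/2, -t*exp(5*t) + exp(5*t)]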